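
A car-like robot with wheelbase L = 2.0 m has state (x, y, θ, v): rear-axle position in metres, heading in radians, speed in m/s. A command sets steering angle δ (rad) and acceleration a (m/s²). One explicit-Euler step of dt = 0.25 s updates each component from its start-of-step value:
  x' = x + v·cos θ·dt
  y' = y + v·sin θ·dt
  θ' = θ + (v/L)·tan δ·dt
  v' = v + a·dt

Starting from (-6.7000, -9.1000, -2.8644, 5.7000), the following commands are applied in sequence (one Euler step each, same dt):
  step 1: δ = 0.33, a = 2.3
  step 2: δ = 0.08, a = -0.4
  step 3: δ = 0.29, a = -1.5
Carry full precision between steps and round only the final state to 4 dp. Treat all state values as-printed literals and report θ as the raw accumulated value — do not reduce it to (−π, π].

after step 1 (δ=0.33, a=2.3): (-8.070604, -9.489961, -2.620351, 6.275000)
after step 2 (δ=0.08, a=-0.4): (-9.431027, -10.271131, -2.557467, 6.175000)
after step 3 (δ=0.29, a=-1.5): (-10.718814, -11.122463, -2.327129, 5.800000)

(-10.7188, -11.1225, -2.3271, 5.8000)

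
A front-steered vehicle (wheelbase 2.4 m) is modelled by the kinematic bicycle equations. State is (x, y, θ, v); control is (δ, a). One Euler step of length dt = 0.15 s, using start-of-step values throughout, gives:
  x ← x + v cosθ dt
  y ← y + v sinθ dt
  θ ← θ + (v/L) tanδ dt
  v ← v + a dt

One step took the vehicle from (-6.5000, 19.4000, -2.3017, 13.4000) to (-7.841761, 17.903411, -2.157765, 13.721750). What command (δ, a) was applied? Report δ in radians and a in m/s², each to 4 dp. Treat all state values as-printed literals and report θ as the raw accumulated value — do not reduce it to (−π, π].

a = (v'−v)/dt = (0.321750)/0.15 = 2.1450
Δθ = θ'−θ = 0.143935;  (v·dt/L) = 13.4000·0.15/2.4 = 0.837500
tan δ = Δθ·L/(v·dt) = 0.171863  →  δ = 0.1702

δ = 0.1702, a = 2.1450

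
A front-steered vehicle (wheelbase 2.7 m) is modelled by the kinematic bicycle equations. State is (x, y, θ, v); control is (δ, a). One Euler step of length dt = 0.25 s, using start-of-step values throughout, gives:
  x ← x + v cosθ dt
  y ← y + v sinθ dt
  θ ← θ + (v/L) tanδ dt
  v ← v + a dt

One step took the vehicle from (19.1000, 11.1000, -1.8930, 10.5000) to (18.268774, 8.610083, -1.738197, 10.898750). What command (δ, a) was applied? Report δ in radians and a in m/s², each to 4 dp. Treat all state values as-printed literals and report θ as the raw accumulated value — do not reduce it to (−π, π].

δ = 0.1579, a = 1.5950

a = (v'−v)/dt = (0.398750)/0.25 = 1.5950
Δθ = θ'−θ = 0.154803;  (v·dt/L) = 10.5000·0.25/2.7 = 0.972222
tan δ = Δθ·L/(v·dt) = 0.159226  →  δ = 0.1579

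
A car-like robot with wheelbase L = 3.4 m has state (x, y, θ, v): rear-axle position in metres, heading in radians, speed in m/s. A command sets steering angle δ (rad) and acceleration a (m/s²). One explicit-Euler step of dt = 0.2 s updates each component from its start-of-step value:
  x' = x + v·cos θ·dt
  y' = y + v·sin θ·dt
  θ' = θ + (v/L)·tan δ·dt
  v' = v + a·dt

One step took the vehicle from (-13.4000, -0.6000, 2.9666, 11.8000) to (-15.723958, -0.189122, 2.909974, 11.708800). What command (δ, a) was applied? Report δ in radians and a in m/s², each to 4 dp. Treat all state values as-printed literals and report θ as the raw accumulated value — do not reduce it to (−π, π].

δ = -0.0814, a = -0.4560

a = (v'−v)/dt = (-0.091200)/0.2 = -0.4560
Δθ = θ'−θ = -0.056626;  (v·dt/L) = 11.8000·0.2/3.4 = 0.694118
tan δ = Δθ·L/(v·dt) = -0.081580  →  δ = -0.0814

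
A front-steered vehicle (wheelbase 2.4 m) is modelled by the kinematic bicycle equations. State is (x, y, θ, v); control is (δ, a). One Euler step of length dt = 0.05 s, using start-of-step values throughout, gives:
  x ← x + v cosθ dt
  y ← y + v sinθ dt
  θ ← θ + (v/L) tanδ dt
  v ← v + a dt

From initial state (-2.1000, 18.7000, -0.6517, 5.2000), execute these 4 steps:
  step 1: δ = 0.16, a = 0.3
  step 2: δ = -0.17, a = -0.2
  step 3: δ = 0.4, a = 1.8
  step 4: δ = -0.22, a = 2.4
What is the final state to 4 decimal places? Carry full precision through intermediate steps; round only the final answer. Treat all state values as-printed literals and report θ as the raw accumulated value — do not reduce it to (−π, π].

(-1.2591, 18.0787, -0.6317, 5.4150)

after step 1 (δ=0.16, a=0.3): (-1.893286, 18.542300, -0.634217, 5.215000)
after step 2 (δ=-0.17, a=-0.2): (-1.683243, 18.387793, -0.652867, 5.205000)
after step 3 (δ=0.4, a=1.8): (-1.476514, 18.229700, -0.607020, 5.295000)
after step 4 (δ=-0.22, a=2.4): (-1.259061, 18.078681, -0.631688, 5.415000)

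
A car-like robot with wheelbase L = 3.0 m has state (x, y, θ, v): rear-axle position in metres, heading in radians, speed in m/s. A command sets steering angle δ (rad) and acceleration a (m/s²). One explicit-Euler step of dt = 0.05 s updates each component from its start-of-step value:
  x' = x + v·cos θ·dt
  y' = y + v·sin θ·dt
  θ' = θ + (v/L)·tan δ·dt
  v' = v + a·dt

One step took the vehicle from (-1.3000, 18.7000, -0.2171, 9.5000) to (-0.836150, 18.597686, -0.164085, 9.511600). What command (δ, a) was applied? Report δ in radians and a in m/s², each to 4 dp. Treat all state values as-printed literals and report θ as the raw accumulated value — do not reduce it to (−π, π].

a = (v'−v)/dt = (0.011600)/0.05 = 0.2320
Δθ = θ'−θ = 0.053015;  (v·dt/L) = 9.5000·0.05/3.0 = 0.158333
tan δ = Δθ·L/(v·dt) = 0.334832  →  δ = 0.3231

δ = 0.3231, a = 0.2320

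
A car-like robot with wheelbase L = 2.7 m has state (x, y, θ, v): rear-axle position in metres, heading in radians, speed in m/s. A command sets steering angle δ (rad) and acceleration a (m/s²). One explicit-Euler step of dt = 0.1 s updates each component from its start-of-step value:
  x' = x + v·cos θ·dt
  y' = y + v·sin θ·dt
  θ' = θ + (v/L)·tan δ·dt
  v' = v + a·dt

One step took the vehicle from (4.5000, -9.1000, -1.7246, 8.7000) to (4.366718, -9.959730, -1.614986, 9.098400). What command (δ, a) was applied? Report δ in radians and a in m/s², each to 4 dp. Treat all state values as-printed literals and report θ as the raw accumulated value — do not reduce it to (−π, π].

δ = 0.3279, a = 3.9840

a = (v'−v)/dt = (0.398400)/0.1 = 3.9840
Δθ = θ'−θ = 0.109614;  (v·dt/L) = 8.7000·0.1/2.7 = 0.322222
tan δ = Δθ·L/(v·dt) = 0.340181  →  δ = 0.3279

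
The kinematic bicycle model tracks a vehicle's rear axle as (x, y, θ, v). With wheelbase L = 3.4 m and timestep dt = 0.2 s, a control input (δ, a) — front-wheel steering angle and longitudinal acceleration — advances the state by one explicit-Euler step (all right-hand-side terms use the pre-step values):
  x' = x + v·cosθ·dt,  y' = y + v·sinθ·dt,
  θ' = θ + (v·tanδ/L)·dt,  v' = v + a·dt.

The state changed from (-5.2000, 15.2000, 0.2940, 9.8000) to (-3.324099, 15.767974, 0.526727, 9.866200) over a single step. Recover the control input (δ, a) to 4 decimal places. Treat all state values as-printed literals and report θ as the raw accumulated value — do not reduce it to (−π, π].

δ = 0.3837, a = 0.3310

a = (v'−v)/dt = (0.066200)/0.2 = 0.3310
Δθ = θ'−θ = 0.232727;  (v·dt/L) = 9.8000·0.2/3.4 = 0.576471
tan δ = Δθ·L/(v·dt) = 0.403710  →  δ = 0.3837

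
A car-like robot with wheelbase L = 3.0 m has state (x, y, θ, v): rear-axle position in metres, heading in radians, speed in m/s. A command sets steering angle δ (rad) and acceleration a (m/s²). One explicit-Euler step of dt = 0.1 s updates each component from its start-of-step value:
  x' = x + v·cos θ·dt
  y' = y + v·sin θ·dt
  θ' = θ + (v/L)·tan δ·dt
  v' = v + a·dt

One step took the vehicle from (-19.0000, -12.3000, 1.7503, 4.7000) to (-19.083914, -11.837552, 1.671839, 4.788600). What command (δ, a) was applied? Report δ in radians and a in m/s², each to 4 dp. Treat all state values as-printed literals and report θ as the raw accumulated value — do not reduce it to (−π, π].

a = (v'−v)/dt = (0.088600)/0.1 = 0.8860
Δθ = θ'−θ = -0.078461;  (v·dt/L) = 4.7000·0.1/3.0 = 0.156667
tan δ = Δθ·L/(v·dt) = -0.500815  →  δ = -0.4643

δ = -0.4643, a = 0.8860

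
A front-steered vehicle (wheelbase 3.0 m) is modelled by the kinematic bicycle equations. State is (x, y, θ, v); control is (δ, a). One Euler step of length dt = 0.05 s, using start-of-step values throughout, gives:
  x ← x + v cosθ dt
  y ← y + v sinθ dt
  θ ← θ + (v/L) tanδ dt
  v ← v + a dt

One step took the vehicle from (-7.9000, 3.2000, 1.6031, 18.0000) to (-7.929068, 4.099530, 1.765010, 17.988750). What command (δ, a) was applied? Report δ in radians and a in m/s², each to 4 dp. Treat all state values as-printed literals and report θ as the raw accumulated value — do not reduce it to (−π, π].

a = (v'−v)/dt = (-0.011250)/0.05 = -0.2250
Δθ = θ'−θ = 0.161910;  (v·dt/L) = 18.0000·0.05/3.0 = 0.300000
tan δ = Δθ·L/(v·dt) = 0.539700  →  δ = 0.4949

δ = 0.4949, a = -0.2250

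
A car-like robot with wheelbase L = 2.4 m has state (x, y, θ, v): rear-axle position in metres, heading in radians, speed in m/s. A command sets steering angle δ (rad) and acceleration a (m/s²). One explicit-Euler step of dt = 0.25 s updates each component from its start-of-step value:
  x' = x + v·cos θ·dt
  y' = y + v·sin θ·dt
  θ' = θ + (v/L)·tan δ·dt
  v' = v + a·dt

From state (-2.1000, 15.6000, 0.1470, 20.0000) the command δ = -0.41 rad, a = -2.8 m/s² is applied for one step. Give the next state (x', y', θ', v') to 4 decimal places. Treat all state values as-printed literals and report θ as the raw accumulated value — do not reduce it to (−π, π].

(2.8461, 16.3324, -0.7585, 19.3000)

x' = -2.1000 + 20.0000·cos(0.1470)·0.25 = 2.8461
y' = 15.6000 + 20.0000·sin(0.1470)·0.25 = 16.3324
θ' = 0.1470 + (20.0000/2.4)·tan(-0.41)·0.25 = -0.7585
v' = 20.0000 − 2.8000·0.25 = 19.3000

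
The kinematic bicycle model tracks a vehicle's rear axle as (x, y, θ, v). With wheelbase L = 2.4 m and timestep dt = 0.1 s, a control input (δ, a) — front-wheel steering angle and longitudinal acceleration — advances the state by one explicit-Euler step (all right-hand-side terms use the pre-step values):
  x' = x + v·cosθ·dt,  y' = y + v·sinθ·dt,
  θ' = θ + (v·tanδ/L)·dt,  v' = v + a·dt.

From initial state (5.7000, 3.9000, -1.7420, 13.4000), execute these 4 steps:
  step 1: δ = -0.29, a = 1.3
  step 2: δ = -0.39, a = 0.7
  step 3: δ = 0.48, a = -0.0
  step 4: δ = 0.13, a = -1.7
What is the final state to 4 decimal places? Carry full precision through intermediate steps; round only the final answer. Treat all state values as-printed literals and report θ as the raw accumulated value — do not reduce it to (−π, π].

after step 1 (δ=-0.29, a=1.3): (5.471706, 2.579590, -1.908614, 13.530000)
after step 2 (δ=-0.39, a=0.7): (5.023283, 1.303061, -2.140346, 13.600000)
after step 3 (δ=0.48, a=-0.0): (4.289899, 0.157746, -1.845333, 13.600000)
after step 4 (δ=0.13, a=-1.7): (3.921202, -1.151323, -1.771249, 13.430000)

(3.9212, -1.1513, -1.7712, 13.4300)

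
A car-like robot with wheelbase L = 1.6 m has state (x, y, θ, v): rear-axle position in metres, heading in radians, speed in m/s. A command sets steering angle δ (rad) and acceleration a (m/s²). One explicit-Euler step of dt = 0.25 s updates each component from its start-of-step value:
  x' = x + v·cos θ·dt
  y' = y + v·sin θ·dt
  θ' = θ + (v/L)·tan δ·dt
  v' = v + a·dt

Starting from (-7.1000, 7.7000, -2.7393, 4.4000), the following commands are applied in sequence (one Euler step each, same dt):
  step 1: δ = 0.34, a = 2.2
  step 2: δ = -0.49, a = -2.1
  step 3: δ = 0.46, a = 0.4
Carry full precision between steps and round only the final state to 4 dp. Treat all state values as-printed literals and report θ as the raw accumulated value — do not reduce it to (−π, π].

after step 1 (δ=0.34, a=2.2): (-8.112182, 7.269318, -2.496106, 4.950000)
after step 2 (δ=-0.49, a=-2.1): (-9.100706, 6.524854, -2.908648, 4.425000)
after step 3 (δ=0.46, a=0.4): (-10.177077, 6.269483, -2.566092, 4.525000)

(-10.1771, 6.2695, -2.5661, 4.5250)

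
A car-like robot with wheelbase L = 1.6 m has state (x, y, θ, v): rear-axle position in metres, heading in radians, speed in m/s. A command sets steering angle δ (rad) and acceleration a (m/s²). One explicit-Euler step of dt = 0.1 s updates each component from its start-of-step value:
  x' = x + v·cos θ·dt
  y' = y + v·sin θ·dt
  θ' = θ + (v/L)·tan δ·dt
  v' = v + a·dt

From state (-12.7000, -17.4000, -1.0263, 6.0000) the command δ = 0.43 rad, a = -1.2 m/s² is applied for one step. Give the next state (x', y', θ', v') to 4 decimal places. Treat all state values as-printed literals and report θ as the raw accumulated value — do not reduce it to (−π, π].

x' = -12.7000 + 6.0000·cos(-1.0263)·0.1 = -12.3892
y' = -17.4000 + 6.0000·sin(-1.0263)·0.1 = -17.9132
θ' = -1.0263 + (6.0000/1.6)·tan(0.43)·0.1 = -0.8543
v' = 6.0000 − 1.2000·0.1 = 5.8800

(-12.3892, -17.9132, -0.8543, 5.8800)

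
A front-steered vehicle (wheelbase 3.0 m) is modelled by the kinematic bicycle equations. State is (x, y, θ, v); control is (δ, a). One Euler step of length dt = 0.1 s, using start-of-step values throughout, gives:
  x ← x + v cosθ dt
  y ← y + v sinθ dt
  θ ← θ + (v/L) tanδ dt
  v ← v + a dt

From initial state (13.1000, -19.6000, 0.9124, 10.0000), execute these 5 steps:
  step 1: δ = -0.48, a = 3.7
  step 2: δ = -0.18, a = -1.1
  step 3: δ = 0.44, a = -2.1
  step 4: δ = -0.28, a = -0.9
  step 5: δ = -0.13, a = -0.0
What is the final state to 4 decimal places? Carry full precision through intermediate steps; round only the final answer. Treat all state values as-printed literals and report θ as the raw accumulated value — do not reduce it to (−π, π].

(16.6870, -16.0504, 0.6972, 9.9600)

after step 1 (δ=-0.48, a=3.7): (13.711849, -18.809026, 0.738863, 10.370000)
after step 2 (δ=-0.18, a=-1.1): (14.478436, -18.110660, 0.675962, 10.260000)
after step 3 (δ=0.44, a=-2.1): (15.278824, -17.468745, 0.836969, 10.050000)
after step 4 (δ=-0.28, a=-0.9): (15.951889, -16.722415, 0.740638, 9.960000)
after step 5 (δ=-0.13, a=-0.0): (16.686975, -16.050355, 0.697234, 9.960000)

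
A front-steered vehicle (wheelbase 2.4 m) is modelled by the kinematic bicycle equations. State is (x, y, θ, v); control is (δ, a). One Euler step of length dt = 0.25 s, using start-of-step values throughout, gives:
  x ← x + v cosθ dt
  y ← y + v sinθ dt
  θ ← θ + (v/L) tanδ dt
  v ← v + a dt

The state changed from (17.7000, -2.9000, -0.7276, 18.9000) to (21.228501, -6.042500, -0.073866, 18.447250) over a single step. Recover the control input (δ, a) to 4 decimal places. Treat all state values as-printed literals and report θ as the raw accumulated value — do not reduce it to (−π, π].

δ = 0.3206, a = -1.8110

a = (v'−v)/dt = (-0.452750)/0.25 = -1.8110
Δθ = θ'−θ = 0.653734;  (v·dt/L) = 18.9000·0.25/2.4 = 1.968750
tan δ = Δθ·L/(v·dt) = 0.332055  →  δ = 0.3206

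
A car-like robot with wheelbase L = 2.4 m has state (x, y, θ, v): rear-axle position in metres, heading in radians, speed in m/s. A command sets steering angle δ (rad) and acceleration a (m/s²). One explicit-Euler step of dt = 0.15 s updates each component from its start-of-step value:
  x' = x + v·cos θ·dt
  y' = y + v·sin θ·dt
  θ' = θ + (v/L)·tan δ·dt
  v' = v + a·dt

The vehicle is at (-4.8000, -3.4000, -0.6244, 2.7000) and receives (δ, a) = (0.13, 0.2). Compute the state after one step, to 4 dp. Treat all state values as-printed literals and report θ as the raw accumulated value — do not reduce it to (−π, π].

x' = -4.8000 + 2.7000·cos(-0.6244)·0.15 = -4.4714
y' = -3.4000 + 2.7000·sin(-0.6244)·0.15 = -3.6368
θ' = -0.6244 + (2.7000/2.4)·tan(0.13)·0.15 = -0.6023
v' = 2.7000 + 0.2000·0.15 = 2.7300

(-4.4714, -3.6368, -0.6023, 2.7300)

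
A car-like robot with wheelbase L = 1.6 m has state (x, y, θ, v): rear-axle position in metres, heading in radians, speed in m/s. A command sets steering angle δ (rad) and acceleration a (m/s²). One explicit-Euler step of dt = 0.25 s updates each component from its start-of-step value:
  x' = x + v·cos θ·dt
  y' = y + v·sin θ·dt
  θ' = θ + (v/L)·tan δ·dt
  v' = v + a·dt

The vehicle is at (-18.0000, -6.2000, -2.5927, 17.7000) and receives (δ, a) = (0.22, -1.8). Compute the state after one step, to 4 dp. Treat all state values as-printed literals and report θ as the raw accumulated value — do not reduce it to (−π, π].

x' = -18.0000 + 17.7000·cos(-2.5927)·0.25 = -21.7750
y' = -6.2000 + 17.7000·sin(-2.5927)·0.25 = -8.5087
θ' = -2.5927 + (17.7000/1.6)·tan(0.22)·0.25 = -1.9743
v' = 17.7000 − 1.8000·0.25 = 17.2500

(-21.7750, -8.5087, -1.9743, 17.2500)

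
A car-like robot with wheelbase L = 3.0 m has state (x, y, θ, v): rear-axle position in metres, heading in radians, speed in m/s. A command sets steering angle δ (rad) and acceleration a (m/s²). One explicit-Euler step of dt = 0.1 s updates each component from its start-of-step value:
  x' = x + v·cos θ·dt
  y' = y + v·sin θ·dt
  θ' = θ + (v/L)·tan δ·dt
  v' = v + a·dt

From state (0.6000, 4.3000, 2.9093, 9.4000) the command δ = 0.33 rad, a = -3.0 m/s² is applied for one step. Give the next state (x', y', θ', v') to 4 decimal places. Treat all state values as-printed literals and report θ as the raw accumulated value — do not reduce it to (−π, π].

x' = 0.6000 + 9.4000·cos(2.9093)·0.1 = -0.3148
y' = 4.3000 + 9.4000·sin(2.9093)·0.1 = 4.5164
θ' = 2.9093 + (9.4000/3.0)·tan(0.33)·0.1 = 3.0166
v' = 9.4000 − 3.0000·0.1 = 9.1000

(-0.3148, 4.5164, 3.0166, 9.1000)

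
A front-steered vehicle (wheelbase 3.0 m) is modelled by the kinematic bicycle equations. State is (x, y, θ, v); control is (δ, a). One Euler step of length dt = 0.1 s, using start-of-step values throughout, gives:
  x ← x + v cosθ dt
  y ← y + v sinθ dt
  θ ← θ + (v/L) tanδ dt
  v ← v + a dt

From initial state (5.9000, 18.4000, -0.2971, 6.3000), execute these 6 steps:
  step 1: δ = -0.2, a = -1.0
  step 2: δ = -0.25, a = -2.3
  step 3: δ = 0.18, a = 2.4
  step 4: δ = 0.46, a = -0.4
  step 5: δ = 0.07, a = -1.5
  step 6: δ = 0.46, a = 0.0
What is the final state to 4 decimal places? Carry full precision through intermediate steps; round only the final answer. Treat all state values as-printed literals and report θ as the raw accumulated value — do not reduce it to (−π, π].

after step 1 (δ=-0.2, a=-1.0): (6.502399, 18.215568, -0.339669, 6.200000)
after step 2 (δ=-0.25, a=-2.3): (7.086976, 18.009000, -0.392440, 5.970000)
after step 3 (δ=0.18, a=2.4): (7.638591, 17.780681, -0.356228, 6.210000)
after step 4 (δ=0.46, a=-0.4): (8.220604, 17.564113, -0.253670, 6.170000)
after step 5 (δ=0.07, a=-1.5): (8.817859, 17.409271, -0.239250, 6.020000)
after step 6 (δ=0.46, a=0.0): (9.402711, 17.266613, -0.139830, 6.020000)

(9.4027, 17.2666, -0.1398, 6.0200)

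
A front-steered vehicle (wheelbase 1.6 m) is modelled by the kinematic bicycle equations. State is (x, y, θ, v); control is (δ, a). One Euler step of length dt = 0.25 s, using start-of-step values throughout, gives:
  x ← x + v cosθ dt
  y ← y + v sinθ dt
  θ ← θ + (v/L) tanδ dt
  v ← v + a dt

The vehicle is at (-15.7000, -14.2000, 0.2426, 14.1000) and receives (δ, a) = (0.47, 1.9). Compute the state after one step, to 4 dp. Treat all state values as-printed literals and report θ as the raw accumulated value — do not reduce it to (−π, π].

(-12.2782, -13.3532, 1.3617, 14.5750)

x' = -15.7000 + 14.1000·cos(0.2426)·0.25 = -12.2782
y' = -14.2000 + 14.1000·sin(0.2426)·0.25 = -13.3532
θ' = 0.2426 + (14.1000/1.6)·tan(0.47)·0.25 = 1.3617
v' = 14.1000 + 1.9000·0.25 = 14.5750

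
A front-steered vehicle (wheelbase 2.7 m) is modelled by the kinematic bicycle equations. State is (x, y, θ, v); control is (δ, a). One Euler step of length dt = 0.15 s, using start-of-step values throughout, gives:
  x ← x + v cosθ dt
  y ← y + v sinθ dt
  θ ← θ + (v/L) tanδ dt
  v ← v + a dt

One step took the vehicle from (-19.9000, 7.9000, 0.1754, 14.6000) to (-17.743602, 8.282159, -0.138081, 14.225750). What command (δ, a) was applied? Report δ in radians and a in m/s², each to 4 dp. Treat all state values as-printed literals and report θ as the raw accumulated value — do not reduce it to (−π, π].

δ = -0.3688, a = -2.4950

a = (v'−v)/dt = (-0.374250)/0.15 = -2.4950
Δθ = θ'−θ = -0.313481;  (v·dt/L) = 14.6000·0.15/2.7 = 0.811111
tan δ = Δθ·L/(v·dt) = -0.386483  →  δ = -0.3688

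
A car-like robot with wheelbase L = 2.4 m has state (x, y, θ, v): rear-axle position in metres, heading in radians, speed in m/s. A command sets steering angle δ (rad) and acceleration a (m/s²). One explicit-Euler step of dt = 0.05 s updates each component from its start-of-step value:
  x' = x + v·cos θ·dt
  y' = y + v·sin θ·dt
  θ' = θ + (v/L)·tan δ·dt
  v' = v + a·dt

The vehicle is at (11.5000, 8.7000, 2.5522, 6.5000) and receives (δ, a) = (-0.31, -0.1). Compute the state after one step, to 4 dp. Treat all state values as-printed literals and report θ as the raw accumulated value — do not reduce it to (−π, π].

x' = 11.5000 + 6.5000·cos(2.5522)·0.05 = 11.2298
y' = 8.7000 + 6.5000·sin(2.5522)·0.05 = 8.8807
θ' = 2.5522 + (6.5000/2.4)·tan(-0.31)·0.05 = 2.5088
v' = 6.5000 − 0.1000·0.05 = 6.4950

(11.2298, 8.8807, 2.5088, 6.4950)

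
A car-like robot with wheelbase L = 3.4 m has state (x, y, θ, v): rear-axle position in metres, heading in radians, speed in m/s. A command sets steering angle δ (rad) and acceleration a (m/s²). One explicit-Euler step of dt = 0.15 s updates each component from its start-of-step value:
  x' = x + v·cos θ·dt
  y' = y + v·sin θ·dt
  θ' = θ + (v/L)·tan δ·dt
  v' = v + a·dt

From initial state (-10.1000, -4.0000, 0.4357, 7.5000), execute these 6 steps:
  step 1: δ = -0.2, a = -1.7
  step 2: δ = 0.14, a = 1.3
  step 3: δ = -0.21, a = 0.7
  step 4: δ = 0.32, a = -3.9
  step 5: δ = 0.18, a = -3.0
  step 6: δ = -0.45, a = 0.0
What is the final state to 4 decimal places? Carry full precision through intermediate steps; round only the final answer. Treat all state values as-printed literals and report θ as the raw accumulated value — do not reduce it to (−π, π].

after step 1 (δ=-0.2, a=-1.7): (-9.080103, -3.525199, 0.368627, 7.245000)
after step 2 (δ=0.14, a=1.3): (-8.066358, -3.133605, 0.413670, 7.440000)
after step 3 (δ=-0.21, a=0.7): (-7.044491, -2.685004, 0.343709, 7.545000)
after step 4 (δ=0.32, a=-3.9): (-5.978935, -2.303625, 0.454018, 6.960000)
after step 5 (δ=0.18, a=-3.0): (-5.040701, -1.845748, 0.509893, 6.510000)
after step 6 (δ=-0.45, a=0.0): (-4.188415, -1.369133, 0.371157, 6.510000)

(-4.1884, -1.3691, 0.3712, 6.5100)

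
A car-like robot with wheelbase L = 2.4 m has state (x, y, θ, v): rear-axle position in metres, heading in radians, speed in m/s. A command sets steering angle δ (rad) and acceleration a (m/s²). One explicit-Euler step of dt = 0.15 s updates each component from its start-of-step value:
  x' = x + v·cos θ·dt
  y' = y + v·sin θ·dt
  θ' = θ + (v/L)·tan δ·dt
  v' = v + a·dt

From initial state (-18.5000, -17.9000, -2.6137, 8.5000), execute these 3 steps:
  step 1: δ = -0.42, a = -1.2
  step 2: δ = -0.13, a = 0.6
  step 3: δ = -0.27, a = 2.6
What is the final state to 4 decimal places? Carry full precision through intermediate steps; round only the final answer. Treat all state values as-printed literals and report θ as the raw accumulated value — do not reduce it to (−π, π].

after step 1 (δ=-0.42, a=-1.2): (-19.601435, -18.542235, -2.850942, 8.320000)
after step 2 (δ=-0.13, a=0.6): (-20.797091, -18.899882, -2.918925, 8.410000)
after step 3 (δ=-0.27, a=2.6): (-22.027447, -19.178462, -3.064396, 8.800000)

(-22.0274, -19.1785, -3.0644, 8.8000)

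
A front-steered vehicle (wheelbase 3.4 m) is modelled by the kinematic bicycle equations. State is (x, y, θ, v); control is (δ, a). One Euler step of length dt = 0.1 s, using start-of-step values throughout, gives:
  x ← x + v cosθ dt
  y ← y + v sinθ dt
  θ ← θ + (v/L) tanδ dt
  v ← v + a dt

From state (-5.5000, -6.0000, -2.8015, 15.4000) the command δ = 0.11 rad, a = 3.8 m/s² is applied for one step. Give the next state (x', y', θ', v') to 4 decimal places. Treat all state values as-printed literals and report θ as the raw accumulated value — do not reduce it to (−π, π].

(-6.9518, -6.5137, -2.7515, 15.7800)

x' = -5.5000 + 15.4000·cos(-2.8015)·0.1 = -6.9518
y' = -6.0000 + 15.4000·sin(-2.8015)·0.1 = -6.5137
θ' = -2.8015 + (15.4000/3.4)·tan(0.11)·0.1 = -2.7515
v' = 15.4000 + 3.8000·0.1 = 15.7800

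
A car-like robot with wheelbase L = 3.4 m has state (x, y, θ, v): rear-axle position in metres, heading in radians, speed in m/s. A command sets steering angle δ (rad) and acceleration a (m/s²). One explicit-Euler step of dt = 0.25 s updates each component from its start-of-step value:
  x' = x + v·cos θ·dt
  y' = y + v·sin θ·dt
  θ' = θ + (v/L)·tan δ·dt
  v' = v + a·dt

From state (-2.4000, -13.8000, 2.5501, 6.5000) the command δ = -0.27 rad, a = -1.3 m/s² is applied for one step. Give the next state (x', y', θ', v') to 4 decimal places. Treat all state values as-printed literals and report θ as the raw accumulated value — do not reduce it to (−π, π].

x' = -2.4000 + 6.5000·cos(2.5501)·0.25 = -3.7489
y' = -13.8000 + 6.5000·sin(2.5501)·0.25 = -12.8939
θ' = 2.5501 + (6.5000/3.4)·tan(-0.27)·0.25 = 2.4178
v' = 6.5000 − 1.3000·0.25 = 6.1750

(-3.7489, -12.8939, 2.4178, 6.1750)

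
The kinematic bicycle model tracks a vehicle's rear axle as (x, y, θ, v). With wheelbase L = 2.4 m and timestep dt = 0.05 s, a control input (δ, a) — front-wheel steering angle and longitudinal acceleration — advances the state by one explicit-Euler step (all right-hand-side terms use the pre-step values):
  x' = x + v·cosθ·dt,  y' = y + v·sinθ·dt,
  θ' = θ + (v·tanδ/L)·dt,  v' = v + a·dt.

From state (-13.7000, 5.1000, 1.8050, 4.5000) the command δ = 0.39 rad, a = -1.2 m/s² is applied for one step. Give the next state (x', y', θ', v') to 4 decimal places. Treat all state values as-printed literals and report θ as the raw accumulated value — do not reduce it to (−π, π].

x' = -13.7000 + 4.5000·cos(1.8050)·0.05 = -13.7522
y' = 5.1000 + 4.5000·sin(1.8050)·0.05 = 5.3189
θ' = 1.8050 + (4.5000/2.4)·tan(0.39)·0.05 = 1.8435
v' = 4.5000 − 1.2000·0.05 = 4.4400

(-13.7522, 5.3189, 1.8435, 4.4400)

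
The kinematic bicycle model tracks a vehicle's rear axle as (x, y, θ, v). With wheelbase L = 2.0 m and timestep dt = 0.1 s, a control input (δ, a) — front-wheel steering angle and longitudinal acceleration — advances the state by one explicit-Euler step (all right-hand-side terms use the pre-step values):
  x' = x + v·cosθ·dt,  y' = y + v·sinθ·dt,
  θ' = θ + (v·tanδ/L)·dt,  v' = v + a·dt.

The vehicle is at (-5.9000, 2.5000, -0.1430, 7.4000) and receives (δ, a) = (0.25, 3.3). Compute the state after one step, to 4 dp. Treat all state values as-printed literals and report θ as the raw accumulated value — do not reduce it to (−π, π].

(-5.1676, 2.3945, -0.0485, 7.7300)

x' = -5.9000 + 7.4000·cos(-0.1430)·0.1 = -5.1676
y' = 2.5000 + 7.4000·sin(-0.1430)·0.1 = 2.3945
θ' = -0.1430 + (7.4000/2.0)·tan(0.25)·0.1 = -0.0485
v' = 7.4000 + 3.3000·0.1 = 7.7300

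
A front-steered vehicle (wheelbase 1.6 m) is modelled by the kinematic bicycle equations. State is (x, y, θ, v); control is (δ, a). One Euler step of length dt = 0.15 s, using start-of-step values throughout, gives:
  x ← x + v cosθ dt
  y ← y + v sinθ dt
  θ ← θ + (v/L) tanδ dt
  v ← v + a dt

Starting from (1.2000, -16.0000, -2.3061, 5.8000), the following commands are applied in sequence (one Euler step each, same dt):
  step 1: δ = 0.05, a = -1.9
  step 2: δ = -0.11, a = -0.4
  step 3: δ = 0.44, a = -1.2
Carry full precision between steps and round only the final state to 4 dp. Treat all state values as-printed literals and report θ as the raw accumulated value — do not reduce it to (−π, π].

(-0.4884, -17.8638, -2.0952, 5.2750)

after step 1 (δ=0.05, a=-1.9): (0.616393, -16.645216, -2.278890, 5.515000)
after step 2 (δ=-0.11, a=-0.4): (0.078361, -17.273597, -2.335994, 5.455000)
after step 3 (δ=0.44, a=-1.2): (-0.488424, -17.863757, -2.095234, 5.275000)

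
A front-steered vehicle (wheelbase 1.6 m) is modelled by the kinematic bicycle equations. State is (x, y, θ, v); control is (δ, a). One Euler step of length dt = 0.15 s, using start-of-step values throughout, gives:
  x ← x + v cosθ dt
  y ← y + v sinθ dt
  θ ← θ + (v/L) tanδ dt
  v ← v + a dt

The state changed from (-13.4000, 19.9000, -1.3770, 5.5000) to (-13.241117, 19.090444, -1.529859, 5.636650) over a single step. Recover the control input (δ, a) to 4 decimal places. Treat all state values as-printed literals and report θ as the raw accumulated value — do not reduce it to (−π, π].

δ = -0.2882, a = 0.9110

a = (v'−v)/dt = (0.136650)/0.15 = 0.9110
Δθ = θ'−θ = -0.152859;  (v·dt/L) = 5.5000·0.15/1.6 = 0.515625
tan δ = Δθ·L/(v·dt) = -0.296454  →  δ = -0.2882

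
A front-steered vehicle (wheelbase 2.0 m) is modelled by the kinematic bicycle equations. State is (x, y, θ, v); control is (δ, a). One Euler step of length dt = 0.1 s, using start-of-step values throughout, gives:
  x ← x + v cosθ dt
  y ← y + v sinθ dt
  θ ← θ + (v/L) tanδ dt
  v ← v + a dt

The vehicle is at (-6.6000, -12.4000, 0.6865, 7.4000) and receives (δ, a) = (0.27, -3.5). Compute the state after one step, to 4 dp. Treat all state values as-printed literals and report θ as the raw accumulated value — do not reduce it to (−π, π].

x' = -6.6000 + 7.4000·cos(0.6865)·0.1 = -6.0276
y' = -12.4000 + 7.4000·sin(0.6865)·0.1 = -11.9310
θ' = 0.6865 + (7.4000/2.0)·tan(0.27)·0.1 = 0.7889
v' = 7.4000 − 3.5000·0.1 = 7.0500

(-6.0276, -11.9310, 0.7889, 7.0500)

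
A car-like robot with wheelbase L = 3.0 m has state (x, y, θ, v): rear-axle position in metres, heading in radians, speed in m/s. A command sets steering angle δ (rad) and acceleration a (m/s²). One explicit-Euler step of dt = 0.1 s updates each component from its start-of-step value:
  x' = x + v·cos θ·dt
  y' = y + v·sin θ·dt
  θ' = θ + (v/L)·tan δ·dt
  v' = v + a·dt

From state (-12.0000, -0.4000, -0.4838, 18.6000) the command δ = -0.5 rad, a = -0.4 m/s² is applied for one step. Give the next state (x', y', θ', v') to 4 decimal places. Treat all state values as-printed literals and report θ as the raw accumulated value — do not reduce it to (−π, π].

(-10.3535, -1.2652, -0.8225, 18.5600)

x' = -12.0000 + 18.6000·cos(-0.4838)·0.1 = -10.3535
y' = -0.4000 + 18.6000·sin(-0.4838)·0.1 = -1.2652
θ' = -0.4838 + (18.6000/3.0)·tan(-0.5)·0.1 = -0.8225
v' = 18.6000 − 0.4000·0.1 = 18.5600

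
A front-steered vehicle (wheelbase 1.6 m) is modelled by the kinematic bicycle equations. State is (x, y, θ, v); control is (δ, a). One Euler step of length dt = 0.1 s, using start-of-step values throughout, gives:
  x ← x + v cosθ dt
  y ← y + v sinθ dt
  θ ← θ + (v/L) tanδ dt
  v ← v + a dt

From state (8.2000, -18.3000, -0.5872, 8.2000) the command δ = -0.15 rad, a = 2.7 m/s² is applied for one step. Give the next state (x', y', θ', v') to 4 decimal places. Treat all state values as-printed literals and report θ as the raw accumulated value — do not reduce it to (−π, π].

x' = 8.2000 + 8.2000·cos(-0.5872)·0.1 = 8.8826
y' = -18.3000 + 8.2000·sin(-0.5872)·0.1 = -18.7543
θ' = -0.5872 + (8.2000/1.6)·tan(-0.15)·0.1 = -0.6647
v' = 8.2000 + 2.7000·0.1 = 8.4700

(8.8826, -18.7543, -0.6647, 8.4700)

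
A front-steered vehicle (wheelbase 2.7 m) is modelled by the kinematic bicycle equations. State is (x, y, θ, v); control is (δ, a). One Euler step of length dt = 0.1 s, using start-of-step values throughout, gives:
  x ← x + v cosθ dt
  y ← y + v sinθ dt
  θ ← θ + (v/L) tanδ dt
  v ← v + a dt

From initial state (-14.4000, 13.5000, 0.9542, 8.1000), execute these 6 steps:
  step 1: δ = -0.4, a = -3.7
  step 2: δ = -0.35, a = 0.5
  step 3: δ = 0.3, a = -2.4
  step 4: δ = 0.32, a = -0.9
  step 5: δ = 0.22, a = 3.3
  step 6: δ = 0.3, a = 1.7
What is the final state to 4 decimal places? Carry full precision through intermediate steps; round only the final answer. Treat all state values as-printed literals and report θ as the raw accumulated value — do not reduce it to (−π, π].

after step 1 (δ=-0.4, a=-3.7): (-13.931608, 14.160840, 0.827362, 7.730000)
after step 2 (δ=-0.35, a=0.5): (-13.408426, 14.729882, 0.722856, 7.780000)
after step 3 (δ=0.3, a=-2.4): (-12.824989, 15.244552, 0.811990, 7.540000)
after step 4 (δ=0.32, a=-0.9): (-12.306195, 15.791698, 0.904534, 7.450000)
after step 5 (δ=0.22, a=3.3): (-11.845746, 16.377370, 0.966236, 7.780000)
after step 6 (δ=0.3, a=1.7): (-11.403531, 17.017472, 1.055371, 7.950000)

(-11.4035, 17.0175, 1.0554, 7.9500)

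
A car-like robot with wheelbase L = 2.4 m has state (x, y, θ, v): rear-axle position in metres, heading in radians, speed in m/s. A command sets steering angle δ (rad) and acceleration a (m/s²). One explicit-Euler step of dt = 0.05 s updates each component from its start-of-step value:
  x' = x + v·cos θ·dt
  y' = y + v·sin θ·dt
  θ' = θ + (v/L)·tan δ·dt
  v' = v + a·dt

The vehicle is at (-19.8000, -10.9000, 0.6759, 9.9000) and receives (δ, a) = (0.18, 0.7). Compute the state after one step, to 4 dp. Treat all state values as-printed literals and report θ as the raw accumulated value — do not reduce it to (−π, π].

x' = -19.8000 + 9.9000·cos(0.6759)·0.05 = -19.4138
y' = -10.9000 + 9.9000·sin(0.6759)·0.05 = -10.5903
θ' = 0.6759 + (9.9000/2.4)·tan(0.18)·0.05 = 0.7134
v' = 9.9000 + 0.7000·0.05 = 9.9350

(-19.4138, -10.5903, 0.7134, 9.9350)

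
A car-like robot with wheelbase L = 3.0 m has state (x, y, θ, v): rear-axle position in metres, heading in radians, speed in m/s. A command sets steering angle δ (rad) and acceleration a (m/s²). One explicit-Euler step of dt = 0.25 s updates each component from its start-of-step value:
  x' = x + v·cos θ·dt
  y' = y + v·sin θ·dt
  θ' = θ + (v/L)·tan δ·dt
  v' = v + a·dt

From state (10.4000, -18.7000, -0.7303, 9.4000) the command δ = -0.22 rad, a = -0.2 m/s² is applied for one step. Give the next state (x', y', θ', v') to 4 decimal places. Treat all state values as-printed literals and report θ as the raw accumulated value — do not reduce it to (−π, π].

x' = 10.4000 + 9.4000·cos(-0.7303)·0.25 = 12.1507
y' = -18.7000 + 9.4000·sin(-0.7303)·0.25 = -20.2677
θ' = -0.7303 + (9.4000/3.0)·tan(-0.22)·0.25 = -0.9055
v' = 9.4000 − 0.2000·0.25 = 9.3500

(12.1507, -20.2677, -0.9055, 9.3500)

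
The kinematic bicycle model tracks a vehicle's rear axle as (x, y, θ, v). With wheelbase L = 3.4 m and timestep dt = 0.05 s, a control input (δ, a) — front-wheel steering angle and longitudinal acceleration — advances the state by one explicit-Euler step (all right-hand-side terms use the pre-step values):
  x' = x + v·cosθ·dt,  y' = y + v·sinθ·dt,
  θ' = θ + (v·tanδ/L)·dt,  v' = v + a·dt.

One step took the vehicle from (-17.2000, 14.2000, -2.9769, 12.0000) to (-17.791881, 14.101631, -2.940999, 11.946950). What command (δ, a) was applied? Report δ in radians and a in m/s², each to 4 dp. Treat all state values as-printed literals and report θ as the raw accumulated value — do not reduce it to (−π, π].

a = (v'−v)/dt = (-0.053050)/0.05 = -1.0610
Δθ = θ'−θ = 0.035901;  (v·dt/L) = 12.0000·0.05/3.4 = 0.176471
tan δ = Δθ·L/(v·dt) = 0.203439  →  δ = 0.2007

δ = 0.2007, a = -1.0610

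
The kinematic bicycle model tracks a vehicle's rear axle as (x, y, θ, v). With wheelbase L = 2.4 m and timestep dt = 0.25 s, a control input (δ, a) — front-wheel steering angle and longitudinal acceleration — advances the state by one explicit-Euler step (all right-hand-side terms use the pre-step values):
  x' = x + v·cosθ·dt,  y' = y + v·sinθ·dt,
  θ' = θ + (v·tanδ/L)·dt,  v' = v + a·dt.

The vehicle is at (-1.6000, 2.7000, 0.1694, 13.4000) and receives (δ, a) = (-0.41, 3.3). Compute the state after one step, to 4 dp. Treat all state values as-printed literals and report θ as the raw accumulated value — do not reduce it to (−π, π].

x' = -1.6000 + 13.4000·cos(0.1694)·0.25 = 1.7020
y' = 2.7000 + 13.4000·sin(0.1694)·0.25 = 3.2648
θ' = 0.1694 + (13.4000/2.4)·tan(-0.41)·0.25 = -0.4373
v' = 13.4000 + 3.3000·0.25 = 14.2250

(1.7020, 3.2648, -0.4373, 14.2250)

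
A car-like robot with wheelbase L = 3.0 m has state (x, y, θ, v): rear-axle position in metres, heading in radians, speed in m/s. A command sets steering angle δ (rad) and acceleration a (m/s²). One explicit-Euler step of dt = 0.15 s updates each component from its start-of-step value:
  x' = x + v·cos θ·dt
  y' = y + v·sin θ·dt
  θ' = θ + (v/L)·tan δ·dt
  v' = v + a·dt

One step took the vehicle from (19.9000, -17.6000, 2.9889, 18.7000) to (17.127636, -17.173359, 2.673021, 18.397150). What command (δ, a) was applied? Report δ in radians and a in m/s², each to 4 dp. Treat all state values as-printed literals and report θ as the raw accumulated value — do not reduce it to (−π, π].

δ = -0.3258, a = -2.0190

a = (v'−v)/dt = (-0.302850)/0.15 = -2.0190
Δθ = θ'−θ = -0.315879;  (v·dt/L) = 18.7000·0.15/3.0 = 0.935000
tan δ = Δθ·L/(v·dt) = -0.337839  →  δ = -0.3258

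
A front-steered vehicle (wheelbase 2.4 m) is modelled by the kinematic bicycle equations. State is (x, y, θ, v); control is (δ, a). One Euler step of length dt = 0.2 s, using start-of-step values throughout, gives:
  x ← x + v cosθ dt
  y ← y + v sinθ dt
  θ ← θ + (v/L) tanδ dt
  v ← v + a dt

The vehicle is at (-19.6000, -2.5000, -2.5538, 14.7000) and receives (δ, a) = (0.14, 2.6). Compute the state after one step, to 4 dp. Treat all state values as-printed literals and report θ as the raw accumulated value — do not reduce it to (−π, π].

(-22.0466, -4.1303, -2.3812, 15.2200)

x' = -19.6000 + 14.7000·cos(-2.5538)·0.2 = -22.0466
y' = -2.5000 + 14.7000·sin(-2.5538)·0.2 = -4.1303
θ' = -2.5538 + (14.7000/2.4)·tan(0.14)·0.2 = -2.3812
v' = 14.7000 + 2.6000·0.2 = 15.2200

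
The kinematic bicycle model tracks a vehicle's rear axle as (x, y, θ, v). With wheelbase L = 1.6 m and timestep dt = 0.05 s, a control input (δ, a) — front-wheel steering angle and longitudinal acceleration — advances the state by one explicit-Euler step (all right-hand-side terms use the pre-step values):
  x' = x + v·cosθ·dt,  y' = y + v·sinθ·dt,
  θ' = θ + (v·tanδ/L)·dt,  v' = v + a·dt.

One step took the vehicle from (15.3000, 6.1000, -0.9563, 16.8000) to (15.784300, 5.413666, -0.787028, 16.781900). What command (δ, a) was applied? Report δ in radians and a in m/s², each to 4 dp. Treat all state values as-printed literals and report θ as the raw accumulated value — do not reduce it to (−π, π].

a = (v'−v)/dt = (-0.018100)/0.05 = -0.3620
Δθ = θ'−θ = 0.169272;  (v·dt/L) = 16.8000·0.05/1.6 = 0.525000
tan δ = Δθ·L/(v·dt) = 0.322423  →  δ = 0.3119

δ = 0.3119, a = -0.3620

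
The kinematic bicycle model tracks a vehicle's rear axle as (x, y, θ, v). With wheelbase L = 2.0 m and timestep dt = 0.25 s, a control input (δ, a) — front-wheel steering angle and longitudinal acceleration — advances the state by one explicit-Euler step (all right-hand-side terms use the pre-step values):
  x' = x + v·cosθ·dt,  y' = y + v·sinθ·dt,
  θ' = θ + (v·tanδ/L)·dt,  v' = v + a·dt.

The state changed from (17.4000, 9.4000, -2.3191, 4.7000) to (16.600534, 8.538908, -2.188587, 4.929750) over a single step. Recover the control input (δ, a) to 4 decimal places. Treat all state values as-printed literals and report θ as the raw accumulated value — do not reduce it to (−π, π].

a = (v'−v)/dt = (0.229750)/0.25 = 0.9190
Δθ = θ'−θ = 0.130513;  (v·dt/L) = 4.7000·0.25/2.0 = 0.587500
tan δ = Δθ·L/(v·dt) = 0.222150  →  δ = 0.2186

δ = 0.2186, a = 0.9190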